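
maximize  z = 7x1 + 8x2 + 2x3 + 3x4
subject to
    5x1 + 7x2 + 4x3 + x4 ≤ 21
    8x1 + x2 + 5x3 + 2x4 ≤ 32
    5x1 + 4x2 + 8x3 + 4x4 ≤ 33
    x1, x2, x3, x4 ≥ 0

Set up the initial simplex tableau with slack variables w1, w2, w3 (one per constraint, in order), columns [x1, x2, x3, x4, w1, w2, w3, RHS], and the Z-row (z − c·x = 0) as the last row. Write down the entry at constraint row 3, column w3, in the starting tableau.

1

Slack w3 belongs to constraint 3; its column is the unit vector e_3, so the entry in row 3 is 1.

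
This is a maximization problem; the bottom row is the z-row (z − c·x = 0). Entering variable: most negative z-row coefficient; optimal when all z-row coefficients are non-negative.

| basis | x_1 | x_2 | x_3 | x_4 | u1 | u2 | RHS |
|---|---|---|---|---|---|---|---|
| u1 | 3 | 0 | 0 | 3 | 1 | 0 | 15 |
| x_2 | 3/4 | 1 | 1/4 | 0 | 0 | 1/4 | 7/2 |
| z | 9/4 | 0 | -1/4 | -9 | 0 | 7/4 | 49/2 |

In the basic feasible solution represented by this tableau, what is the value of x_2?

7/2

x_2 is basic (row 2); its value is the RHS of that row, 7/2.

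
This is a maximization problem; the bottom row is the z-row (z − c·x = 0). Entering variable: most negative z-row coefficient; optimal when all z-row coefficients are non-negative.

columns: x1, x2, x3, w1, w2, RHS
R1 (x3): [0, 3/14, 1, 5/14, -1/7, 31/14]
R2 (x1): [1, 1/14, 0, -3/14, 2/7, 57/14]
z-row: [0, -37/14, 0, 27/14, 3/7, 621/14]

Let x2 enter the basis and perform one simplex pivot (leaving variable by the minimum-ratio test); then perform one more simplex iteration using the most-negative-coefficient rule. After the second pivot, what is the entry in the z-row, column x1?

Ratio test on column x2 — row 1: (31/14)/(3/14) = 31/3; row 2: (57/14)/(1/14) = 57. Minimum is 31/3 at row 1 (x3 leaves); pivot element 3/14.
Divide row 1 by 3/14; eliminate column x2 from the other rows.
Second iteration: most negative z-row entry is -4/3 in column w2, so w2 enters.
Ratio test on column w2 — row 1: entry -2/3 ≤ 0; row 2: (10/3)/(1/3) = 10. Minimum is 10 at row 2 (x1 leaves); pivot element 1/3.
Divide row 2 by 1/3; eliminate column w2 from the other rows.
After both pivots, the entry at the z-row, column x1 is 4.

4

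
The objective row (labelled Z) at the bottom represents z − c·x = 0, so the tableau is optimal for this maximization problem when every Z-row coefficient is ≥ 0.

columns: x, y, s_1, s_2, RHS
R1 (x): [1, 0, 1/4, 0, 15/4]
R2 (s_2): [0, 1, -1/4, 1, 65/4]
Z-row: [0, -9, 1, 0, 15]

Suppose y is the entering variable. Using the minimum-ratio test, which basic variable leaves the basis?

s_2

Column y entries and ratios — x: 0 ≤ 0, skip; s_2: (65/4)/1 = 65/4.
Smallest ratio is 65/4 in the row of s_2, so s_2 leaves.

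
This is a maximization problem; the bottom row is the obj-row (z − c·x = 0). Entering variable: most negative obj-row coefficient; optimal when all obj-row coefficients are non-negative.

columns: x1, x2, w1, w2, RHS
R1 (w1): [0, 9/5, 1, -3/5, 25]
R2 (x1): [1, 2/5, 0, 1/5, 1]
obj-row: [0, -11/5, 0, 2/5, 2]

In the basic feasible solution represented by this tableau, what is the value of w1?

25

w1 is basic (row 1); its value is the RHS of that row, 25.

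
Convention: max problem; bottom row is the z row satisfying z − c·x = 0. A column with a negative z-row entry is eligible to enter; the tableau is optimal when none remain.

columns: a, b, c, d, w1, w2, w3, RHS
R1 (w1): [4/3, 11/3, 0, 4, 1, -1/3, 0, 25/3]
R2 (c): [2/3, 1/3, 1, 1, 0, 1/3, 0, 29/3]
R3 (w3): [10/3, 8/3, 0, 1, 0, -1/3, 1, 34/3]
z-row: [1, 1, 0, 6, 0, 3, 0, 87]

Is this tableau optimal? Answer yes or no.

Every z-row coefficient is ≥ 0, so the tableau is optimal.

yes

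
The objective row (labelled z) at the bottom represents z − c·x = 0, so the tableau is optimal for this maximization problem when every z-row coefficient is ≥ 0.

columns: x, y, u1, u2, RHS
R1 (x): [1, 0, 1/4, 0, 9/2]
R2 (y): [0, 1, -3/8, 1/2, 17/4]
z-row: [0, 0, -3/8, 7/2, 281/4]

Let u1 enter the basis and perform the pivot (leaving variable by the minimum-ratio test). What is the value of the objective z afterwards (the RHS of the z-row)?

77

Ratio test on column u1 — row 1: (9/2)/(1/4) = 18; row 2: entry -3/8 ≤ 0. Minimum is 18 at row 1 (x leaves); pivot element 1/4.
Pivot on row 1; the z-row RHS becomes 281/4 − (-3/8)·18 = 77.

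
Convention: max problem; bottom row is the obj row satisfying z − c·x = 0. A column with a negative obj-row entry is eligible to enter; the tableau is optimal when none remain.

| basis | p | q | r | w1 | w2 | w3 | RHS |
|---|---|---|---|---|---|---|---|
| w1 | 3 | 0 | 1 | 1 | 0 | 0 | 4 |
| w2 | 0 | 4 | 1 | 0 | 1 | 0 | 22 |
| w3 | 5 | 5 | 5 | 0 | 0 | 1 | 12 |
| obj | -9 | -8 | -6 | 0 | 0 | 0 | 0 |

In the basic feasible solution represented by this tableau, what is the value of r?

0

r is not in the basis, so in the current basic feasible solution r = 0.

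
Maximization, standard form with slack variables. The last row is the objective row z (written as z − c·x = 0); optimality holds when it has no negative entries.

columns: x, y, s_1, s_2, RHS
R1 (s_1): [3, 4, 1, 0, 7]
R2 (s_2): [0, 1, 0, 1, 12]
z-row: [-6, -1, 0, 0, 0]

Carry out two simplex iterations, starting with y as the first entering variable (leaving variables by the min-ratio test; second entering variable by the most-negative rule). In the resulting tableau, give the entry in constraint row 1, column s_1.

1/3

Ratio test on column y — row 1: 7/4 = 7/4; row 2: 12/1 = 12. Minimum is 7/4 at row 1 (s_1 leaves); pivot element 4.
Divide row 1 by 4; eliminate column y from the other rows.
Second iteration: most negative z-row entry is -21/4 in column x, so x enters.
Ratio test on column x — row 1: (7/4)/(3/4) = 7/3; row 2: entry -3/4 ≤ 0. Minimum is 7/3 at row 1 (y leaves); pivot element 3/4.
Divide row 1 by 3/4; eliminate column x from the other rows.
After both pivots, the entry at constraint row 1, column s_1 is 1/3.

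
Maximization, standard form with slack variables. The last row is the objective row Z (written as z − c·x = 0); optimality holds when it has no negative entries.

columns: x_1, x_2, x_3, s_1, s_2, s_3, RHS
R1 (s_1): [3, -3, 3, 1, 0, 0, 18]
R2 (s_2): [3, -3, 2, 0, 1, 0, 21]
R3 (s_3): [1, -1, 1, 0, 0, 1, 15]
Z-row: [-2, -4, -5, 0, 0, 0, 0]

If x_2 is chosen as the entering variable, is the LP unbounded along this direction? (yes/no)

Every constraint-row entry in column x_2 is ≤ 0, so increasing x_2 is unbounded.

yes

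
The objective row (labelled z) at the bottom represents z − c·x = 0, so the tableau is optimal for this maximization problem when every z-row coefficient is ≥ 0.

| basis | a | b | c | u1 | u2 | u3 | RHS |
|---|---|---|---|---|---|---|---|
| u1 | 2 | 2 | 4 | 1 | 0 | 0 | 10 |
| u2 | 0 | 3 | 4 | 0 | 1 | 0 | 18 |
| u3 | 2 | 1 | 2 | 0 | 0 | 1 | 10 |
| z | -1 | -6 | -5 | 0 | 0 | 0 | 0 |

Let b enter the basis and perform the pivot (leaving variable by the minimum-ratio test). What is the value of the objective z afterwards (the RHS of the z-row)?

30

Ratio test on column b — row 1: 10/2 = 5; row 2: 18/3 = 6; row 3: 10/1 = 10. Minimum is 5 at row 1 (u1 leaves); pivot element 2.
Pivot on row 1; the z-row RHS becomes 0 − (-6)·5 = 30.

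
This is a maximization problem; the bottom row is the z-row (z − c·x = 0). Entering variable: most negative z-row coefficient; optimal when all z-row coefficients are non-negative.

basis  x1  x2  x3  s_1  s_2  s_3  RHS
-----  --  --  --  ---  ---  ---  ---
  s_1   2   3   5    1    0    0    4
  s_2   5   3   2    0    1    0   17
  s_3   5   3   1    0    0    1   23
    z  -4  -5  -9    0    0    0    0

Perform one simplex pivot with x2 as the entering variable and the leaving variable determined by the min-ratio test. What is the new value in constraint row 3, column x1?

Ratio test on column x2 — row 1: 4/3 = 4/3; row 2: 17/3 = 17/3; row 3: 23/3 = 23/3. Minimum is 4/3 at row 1 (s_1 leaves); pivot element 3.
Divide row 1 by 3; eliminate column x2 from the other rows.
Row 3 update in column x1: 5 − 3·(2/3) = 3.

3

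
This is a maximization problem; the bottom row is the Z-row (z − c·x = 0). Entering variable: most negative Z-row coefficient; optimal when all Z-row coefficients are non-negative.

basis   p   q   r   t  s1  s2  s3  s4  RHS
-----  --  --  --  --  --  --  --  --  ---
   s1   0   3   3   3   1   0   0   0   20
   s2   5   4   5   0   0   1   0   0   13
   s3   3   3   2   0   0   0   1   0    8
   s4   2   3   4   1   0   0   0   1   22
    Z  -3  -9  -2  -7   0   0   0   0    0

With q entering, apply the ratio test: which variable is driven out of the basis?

s3

Column q entries and ratios — s1: 20/3 = 20/3; s2: 13/4 = 13/4; s3: 8/3 = 8/3; s4: 22/3 = 22/3.
Smallest ratio is 8/3 in the row of s3, so s3 leaves.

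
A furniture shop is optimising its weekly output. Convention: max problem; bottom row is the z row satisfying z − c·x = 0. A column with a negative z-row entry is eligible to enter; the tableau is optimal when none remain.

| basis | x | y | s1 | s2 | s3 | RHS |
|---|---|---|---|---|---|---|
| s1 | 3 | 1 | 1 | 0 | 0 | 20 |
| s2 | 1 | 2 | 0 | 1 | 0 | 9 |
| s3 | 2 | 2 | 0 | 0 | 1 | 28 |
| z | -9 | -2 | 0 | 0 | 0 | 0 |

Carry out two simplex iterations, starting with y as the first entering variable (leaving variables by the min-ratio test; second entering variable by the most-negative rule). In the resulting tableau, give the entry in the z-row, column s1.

16/5

Ratio test on column y — row 1: 20/1 = 20; row 2: 9/2 = 9/2; row 3: 28/2 = 14. Minimum is 9/2 at row 2 (s2 leaves); pivot element 2.
Divide row 2 by 2; eliminate column y from the other rows.
Second iteration: most negative z-row entry is -8 in column x, so x enters.
Ratio test on column x — row 1: (31/2)/(5/2) = 31/5; row 2: (9/2)/(1/2) = 9; row 3: 19/1 = 19. Minimum is 31/5 at row 1 (s1 leaves); pivot element 5/2.
Divide row 1 by 5/2; eliminate column x from the other rows.
After both pivots, the entry at the z-row, column s1 is 16/5.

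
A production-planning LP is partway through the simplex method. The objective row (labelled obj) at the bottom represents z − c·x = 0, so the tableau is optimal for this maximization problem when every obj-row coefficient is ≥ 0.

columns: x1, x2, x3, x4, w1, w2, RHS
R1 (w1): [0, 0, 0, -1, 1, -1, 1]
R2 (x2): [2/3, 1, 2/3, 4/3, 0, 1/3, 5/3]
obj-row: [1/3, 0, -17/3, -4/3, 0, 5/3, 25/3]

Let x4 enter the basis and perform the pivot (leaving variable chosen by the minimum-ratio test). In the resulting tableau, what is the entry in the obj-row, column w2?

2

Ratio test on column x4 — row 1: entry -1 ≤ 0; row 2: (5/3)/(4/3) = 5/4. Minimum is 5/4 at row 2 (x2 leaves); pivot element 4/3.
Divide row 2 by 4/3; eliminate column x4 from the other rows.
obj-row update in column w2: 5/3 − (-4/3)·(1/4) = 2.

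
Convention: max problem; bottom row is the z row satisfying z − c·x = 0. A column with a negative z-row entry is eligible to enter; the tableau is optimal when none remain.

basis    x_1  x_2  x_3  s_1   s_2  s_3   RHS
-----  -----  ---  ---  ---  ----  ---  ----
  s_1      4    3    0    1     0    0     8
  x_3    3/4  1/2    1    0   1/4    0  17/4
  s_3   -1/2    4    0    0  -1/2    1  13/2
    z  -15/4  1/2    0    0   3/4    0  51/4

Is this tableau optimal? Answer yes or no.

no

The z-row has a negative entry -15/4 in column x_1, so it is not optimal.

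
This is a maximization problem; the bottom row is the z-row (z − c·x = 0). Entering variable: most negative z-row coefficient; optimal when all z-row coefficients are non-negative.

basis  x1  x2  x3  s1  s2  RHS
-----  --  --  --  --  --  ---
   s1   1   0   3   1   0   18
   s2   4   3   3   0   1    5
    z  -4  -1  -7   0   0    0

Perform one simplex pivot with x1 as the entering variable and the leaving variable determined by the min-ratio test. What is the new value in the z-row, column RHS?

Ratio test on column x1 — row 1: 18/1 = 18; row 2: 5/4 = 5/4. Minimum is 5/4 at row 2 (s2 leaves); pivot element 4.
Divide row 2 by 4; eliminate column x1 from the other rows.
z-row update in column RHS: 0 − (-4)·(5/4) = 5.

5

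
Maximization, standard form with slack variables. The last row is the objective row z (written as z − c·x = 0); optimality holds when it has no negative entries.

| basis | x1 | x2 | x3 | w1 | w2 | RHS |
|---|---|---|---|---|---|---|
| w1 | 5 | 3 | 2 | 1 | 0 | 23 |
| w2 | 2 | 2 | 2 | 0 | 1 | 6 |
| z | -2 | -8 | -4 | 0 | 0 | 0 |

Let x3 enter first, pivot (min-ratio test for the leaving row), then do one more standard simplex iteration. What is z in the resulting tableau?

Ratio test on column x3 — row 1: 23/2 = 23/2; row 2: 6/2 = 3. Minimum is 3 at row 2 (w2 leaves); pivot element 2.
Pivot on row 2; the z-row RHS becomes 0 − (-4)·3 = 12.
Next entering variable (most negative z-row entry -4): x2.
Ratio test on column x2 — row 1: 17/1 = 17; row 2: 3/1 = 3. Minimum is 3 at row 2 (x3 leaves); pivot element 1.
After the second pivot the z-row RHS is 12 − (-4)·3 = 24.

24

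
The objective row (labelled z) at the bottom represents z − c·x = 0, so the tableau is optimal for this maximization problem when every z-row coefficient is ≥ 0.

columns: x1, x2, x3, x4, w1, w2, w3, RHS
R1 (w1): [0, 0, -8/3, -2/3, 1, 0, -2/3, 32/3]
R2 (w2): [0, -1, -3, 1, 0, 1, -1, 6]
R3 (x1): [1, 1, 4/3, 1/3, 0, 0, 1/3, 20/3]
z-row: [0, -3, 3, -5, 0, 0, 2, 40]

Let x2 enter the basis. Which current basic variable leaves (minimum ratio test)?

Column x2 entries and ratios — w1: 0 ≤ 0, skip; w2: -1 ≤ 0, skip; x1: (20/3)/1 = 20/3.
Smallest ratio is 20/3 in the row of x1, so x1 leaves.

x1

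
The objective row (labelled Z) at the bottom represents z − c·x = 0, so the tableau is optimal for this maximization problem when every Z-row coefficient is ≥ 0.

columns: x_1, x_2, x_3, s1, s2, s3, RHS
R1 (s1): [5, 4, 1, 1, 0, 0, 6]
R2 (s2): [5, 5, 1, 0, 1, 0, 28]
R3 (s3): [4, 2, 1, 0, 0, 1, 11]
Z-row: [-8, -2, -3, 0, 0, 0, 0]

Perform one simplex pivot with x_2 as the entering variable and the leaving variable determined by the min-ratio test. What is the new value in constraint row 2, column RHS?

41/2

Ratio test on column x_2 — row 1: 6/4 = 3/2; row 2: 28/5 = 28/5; row 3: 11/2 = 11/2. Minimum is 3/2 at row 1 (s1 leaves); pivot element 4.
Divide row 1 by 4; eliminate column x_2 from the other rows.
Row 2 update in column RHS: 28 − 5·(3/2) = 41/2.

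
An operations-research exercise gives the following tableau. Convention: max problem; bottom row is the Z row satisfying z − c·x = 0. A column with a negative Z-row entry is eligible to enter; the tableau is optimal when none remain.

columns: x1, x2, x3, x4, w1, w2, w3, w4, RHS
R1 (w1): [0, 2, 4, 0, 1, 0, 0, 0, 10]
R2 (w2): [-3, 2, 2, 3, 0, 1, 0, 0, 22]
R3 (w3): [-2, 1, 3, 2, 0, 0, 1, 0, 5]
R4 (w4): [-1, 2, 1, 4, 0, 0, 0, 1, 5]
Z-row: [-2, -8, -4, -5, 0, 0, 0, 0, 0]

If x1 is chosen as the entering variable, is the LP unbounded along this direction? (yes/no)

yes

Every constraint-row entry in column x1 is ≤ 0, so increasing x1 is unbounded.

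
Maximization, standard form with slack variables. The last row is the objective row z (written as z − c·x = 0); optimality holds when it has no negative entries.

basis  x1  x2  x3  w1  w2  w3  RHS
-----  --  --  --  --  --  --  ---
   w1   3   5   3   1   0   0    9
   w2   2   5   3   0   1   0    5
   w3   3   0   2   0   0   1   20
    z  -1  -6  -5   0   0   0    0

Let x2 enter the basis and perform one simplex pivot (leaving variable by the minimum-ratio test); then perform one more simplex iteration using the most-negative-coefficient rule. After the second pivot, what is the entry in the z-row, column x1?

Ratio test on column x2 — row 1: 9/5 = 9/5; row 2: 5/5 = 1; row 3: entry 0 ≤ 0. Minimum is 1 at row 2 (w2 leaves); pivot element 5.
Divide row 2 by 5; eliminate column x2 from the other rows.
Second iteration: most negative z-row entry is -7/5 in column x3, so x3 enters.
Ratio test on column x3 — row 1: entry 0 ≤ 0; row 2: 1/(3/5) = 5/3; row 3: 20/2 = 10. Minimum is 5/3 at row 2 (x2 leaves); pivot element 3/5.
Divide row 2 by 3/5; eliminate column x3 from the other rows.
After both pivots, the entry at the z-row, column x1 is 7/3.

7/3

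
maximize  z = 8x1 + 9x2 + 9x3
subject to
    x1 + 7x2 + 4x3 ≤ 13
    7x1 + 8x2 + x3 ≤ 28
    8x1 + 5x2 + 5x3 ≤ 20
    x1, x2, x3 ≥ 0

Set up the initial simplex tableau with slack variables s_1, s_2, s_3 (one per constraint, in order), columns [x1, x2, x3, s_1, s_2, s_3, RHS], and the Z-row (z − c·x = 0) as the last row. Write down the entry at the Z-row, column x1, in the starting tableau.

-8

The Z-row carries the negated objective coefficients: the x1 entry is -8.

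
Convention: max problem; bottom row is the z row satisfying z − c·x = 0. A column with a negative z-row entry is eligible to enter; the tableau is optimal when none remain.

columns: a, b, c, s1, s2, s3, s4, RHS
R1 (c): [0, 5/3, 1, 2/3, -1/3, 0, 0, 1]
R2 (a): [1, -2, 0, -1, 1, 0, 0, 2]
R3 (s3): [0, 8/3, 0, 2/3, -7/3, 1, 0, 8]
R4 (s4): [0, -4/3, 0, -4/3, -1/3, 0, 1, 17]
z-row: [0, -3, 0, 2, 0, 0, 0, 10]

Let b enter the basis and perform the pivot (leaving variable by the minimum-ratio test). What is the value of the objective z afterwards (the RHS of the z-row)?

Ratio test on column b — row 1: 1/(5/3) = 3/5; row 2: entry -2 ≤ 0; row 3: 8/(8/3) = 3; row 4: entry -4/3 ≤ 0. Minimum is 3/5 at row 1 (c leaves); pivot element 5/3.
Pivot on row 1; the z-row RHS becomes 10 − (-3)·(3/5) = 59/5.

59/5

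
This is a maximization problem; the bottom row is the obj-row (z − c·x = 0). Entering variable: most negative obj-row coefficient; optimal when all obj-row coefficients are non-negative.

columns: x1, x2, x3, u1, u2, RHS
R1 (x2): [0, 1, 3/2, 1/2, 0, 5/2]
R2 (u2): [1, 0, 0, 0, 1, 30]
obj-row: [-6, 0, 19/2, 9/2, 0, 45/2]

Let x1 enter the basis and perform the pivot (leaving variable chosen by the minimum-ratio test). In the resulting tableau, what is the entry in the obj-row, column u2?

6

Ratio test on column x1 — row 1: entry 0 ≤ 0; row 2: 30/1 = 30. Minimum is 30 at row 2 (u2 leaves); pivot element 1.
Divide row 2 by 1; eliminate column x1 from the other rows.
obj-row update in column u2: 0 − (-6)·1 = 6.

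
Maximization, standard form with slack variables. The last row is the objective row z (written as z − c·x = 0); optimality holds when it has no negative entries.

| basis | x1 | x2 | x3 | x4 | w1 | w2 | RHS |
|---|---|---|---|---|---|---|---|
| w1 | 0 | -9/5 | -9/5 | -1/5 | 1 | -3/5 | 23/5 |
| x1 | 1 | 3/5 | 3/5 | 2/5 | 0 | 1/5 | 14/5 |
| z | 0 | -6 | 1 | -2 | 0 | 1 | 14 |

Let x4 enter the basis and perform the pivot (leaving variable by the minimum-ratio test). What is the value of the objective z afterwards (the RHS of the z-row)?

Ratio test on column x4 — row 1: entry -1/5 ≤ 0; row 2: (14/5)/(2/5) = 7. Minimum is 7 at row 2 (x1 leaves); pivot element 2/5.
Pivot on row 2; the z-row RHS becomes 14 − (-2)·7 = 28.

28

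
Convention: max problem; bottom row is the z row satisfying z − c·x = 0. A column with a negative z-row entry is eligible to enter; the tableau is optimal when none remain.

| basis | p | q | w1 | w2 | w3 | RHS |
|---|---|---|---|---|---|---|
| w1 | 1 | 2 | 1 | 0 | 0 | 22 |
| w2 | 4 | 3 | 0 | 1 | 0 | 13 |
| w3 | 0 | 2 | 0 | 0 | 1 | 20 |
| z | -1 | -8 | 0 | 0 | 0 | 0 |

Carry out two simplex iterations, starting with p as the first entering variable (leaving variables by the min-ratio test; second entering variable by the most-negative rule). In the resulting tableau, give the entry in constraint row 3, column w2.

-2/3

Ratio test on column p — row 1: 22/1 = 22; row 2: 13/4 = 13/4; row 3: entry 0 ≤ 0. Minimum is 13/4 at row 2 (w2 leaves); pivot element 4.
Divide row 2 by 4; eliminate column p from the other rows.
Second iteration: most negative z-row entry is -29/4 in column q, so q enters.
Ratio test on column q — row 1: (75/4)/(5/4) = 15; row 2: (13/4)/(3/4) = 13/3; row 3: 20/2 = 10. Minimum is 13/3 at row 2 (p leaves); pivot element 3/4.
Divide row 2 by 3/4; eliminate column q from the other rows.
After both pivots, the entry at constraint row 3, column w2 is -2/3.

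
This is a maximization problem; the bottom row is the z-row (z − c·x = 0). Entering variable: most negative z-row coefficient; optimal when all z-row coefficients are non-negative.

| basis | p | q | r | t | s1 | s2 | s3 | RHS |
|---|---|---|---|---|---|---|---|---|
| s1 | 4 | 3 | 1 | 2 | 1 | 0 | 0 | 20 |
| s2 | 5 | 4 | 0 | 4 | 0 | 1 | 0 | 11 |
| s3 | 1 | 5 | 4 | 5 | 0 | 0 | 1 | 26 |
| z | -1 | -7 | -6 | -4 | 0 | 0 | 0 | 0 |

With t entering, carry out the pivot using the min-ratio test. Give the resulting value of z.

Ratio test on column t — row 1: 20/2 = 10; row 2: 11/4 = 11/4; row 3: 26/5 = 26/5. Minimum is 11/4 at row 2 (s2 leaves); pivot element 4.
Pivot on row 2; the z-row RHS becomes 0 − (-4)·(11/4) = 11.

11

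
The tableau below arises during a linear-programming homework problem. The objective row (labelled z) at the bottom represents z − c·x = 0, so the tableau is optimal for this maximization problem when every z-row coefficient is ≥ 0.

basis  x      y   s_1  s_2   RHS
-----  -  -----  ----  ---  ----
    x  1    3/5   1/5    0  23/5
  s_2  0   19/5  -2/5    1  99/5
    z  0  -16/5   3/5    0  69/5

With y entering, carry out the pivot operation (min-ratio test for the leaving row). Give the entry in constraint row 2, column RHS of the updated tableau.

99/19

Ratio test on column y — row 1: (23/5)/(3/5) = 23/3; row 2: (99/5)/(19/5) = 99/19. Minimum is 99/19 at row 2 (s_2 leaves); pivot element 19/5.
Divide row 2 by 19/5; eliminate column y from the other rows.
In the new row 2, the RHS entry is the old entry divided by the pivot: (99/5)/(19/5) = 99/19.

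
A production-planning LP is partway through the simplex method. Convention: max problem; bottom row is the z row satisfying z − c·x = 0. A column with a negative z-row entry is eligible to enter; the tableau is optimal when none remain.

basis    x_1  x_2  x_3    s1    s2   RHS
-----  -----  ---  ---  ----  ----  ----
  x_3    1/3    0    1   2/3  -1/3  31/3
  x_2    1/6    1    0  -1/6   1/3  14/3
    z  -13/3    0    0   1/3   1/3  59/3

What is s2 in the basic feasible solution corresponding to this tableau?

0

s2 is not in the basis, so in the current basic feasible solution s2 = 0.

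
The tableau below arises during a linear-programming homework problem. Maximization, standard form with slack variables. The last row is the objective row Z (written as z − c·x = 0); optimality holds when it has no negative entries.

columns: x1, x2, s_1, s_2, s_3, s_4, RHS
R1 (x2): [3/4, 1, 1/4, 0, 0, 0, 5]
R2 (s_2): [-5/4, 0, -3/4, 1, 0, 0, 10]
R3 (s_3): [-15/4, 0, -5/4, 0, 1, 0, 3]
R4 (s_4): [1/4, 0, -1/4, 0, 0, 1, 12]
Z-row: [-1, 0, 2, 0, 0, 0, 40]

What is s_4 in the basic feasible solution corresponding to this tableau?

12

s_4 is basic (row 4); its value is the RHS of that row, 12.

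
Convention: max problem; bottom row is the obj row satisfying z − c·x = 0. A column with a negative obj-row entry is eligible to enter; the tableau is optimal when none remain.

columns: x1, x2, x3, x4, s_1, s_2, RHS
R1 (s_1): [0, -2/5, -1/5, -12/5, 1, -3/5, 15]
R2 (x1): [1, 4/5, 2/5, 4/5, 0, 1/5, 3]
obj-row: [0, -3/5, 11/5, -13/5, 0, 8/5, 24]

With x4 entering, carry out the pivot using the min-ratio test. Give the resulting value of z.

Ratio test on column x4 — row 1: entry -12/5 ≤ 0; row 2: 3/(4/5) = 15/4. Minimum is 15/4 at row 2 (x1 leaves); pivot element 4/5.
Pivot on row 2; the obj-row RHS becomes 24 − (-13/5)·(15/4) = 135/4.

135/4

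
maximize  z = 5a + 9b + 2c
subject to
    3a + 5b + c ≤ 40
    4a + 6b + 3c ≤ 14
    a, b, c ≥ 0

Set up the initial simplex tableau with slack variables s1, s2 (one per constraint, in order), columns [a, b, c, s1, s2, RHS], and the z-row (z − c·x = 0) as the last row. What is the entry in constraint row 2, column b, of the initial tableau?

6

Constraint 2 has coefficient 6 on b.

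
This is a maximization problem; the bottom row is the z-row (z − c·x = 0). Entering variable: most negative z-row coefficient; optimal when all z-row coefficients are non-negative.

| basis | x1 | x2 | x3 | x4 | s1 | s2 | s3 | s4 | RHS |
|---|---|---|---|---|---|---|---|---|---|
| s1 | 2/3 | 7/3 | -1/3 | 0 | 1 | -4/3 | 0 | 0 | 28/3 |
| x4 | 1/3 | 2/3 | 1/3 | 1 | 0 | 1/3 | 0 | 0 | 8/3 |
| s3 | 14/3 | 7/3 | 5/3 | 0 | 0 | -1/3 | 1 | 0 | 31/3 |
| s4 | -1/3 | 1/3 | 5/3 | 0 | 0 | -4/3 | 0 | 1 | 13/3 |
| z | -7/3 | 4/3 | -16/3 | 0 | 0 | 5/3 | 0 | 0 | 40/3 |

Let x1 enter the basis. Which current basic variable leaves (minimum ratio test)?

Column x1 entries and ratios — s1: (28/3)/(2/3) = 14; x4: (8/3)/(1/3) = 8; s3: (31/3)/(14/3) = 31/14; s4: -1/3 ≤ 0, skip.
Smallest ratio is 31/14 in the row of s3, so s3 leaves.

s3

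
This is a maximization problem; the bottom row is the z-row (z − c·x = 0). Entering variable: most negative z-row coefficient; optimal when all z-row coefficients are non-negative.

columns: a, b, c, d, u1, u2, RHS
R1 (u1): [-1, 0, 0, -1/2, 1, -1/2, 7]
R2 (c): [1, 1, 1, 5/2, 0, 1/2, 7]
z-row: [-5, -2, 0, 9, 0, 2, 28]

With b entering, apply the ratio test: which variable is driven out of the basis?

Column b entries and ratios — u1: 0 ≤ 0, skip; c: 7/1 = 7.
Smallest ratio is 7 in the row of c, so c leaves.

c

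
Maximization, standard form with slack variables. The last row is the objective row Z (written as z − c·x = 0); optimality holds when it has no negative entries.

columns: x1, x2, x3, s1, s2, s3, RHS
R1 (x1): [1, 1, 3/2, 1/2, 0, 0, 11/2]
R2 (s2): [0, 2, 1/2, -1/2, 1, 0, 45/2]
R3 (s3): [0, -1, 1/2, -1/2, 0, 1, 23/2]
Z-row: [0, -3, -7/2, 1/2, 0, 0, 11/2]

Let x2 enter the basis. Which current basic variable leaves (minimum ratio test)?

Column x2 entries and ratios — x1: (11/2)/1 = 11/2; s2: (45/2)/2 = 45/4; s3: -1 ≤ 0, skip.
Smallest ratio is 11/2 in the row of x1, so x1 leaves.

x1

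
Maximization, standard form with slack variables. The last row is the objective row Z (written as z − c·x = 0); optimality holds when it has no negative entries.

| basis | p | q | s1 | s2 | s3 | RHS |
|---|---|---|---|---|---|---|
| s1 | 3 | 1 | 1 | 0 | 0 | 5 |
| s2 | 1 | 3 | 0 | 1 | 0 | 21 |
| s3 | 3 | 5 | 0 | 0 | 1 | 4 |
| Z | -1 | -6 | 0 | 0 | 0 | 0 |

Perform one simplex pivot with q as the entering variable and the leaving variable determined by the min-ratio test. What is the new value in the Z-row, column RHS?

24/5

Ratio test on column q — row 1: 5/1 = 5; row 2: 21/3 = 7; row 3: 4/5 = 4/5. Minimum is 4/5 at row 3 (s3 leaves); pivot element 5.
Divide row 3 by 5; eliminate column q from the other rows.
Z-row update in column RHS: 0 − (-6)·(4/5) = 24/5.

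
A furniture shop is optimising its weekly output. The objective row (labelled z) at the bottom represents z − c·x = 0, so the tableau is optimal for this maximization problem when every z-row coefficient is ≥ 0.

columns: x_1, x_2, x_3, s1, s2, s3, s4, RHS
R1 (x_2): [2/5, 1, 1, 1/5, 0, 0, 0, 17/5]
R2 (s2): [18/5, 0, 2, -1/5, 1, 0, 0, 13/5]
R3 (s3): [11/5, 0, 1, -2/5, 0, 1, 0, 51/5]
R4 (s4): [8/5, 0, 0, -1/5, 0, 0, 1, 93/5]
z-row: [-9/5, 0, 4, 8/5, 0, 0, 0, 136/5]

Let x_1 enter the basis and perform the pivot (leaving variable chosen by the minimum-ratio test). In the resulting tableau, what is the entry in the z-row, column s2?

1/2

Ratio test on column x_1 — row 1: (17/5)/(2/5) = 17/2; row 2: (13/5)/(18/5) = 13/18; row 3: (51/5)/(11/5) = 51/11; row 4: (93/5)/(8/5) = 93/8. Minimum is 13/18 at row 2 (s2 leaves); pivot element 18/5.
Divide row 2 by 18/5; eliminate column x_1 from the other rows.
z-row update in column s2: 0 − (-9/5)·(5/18) = 1/2.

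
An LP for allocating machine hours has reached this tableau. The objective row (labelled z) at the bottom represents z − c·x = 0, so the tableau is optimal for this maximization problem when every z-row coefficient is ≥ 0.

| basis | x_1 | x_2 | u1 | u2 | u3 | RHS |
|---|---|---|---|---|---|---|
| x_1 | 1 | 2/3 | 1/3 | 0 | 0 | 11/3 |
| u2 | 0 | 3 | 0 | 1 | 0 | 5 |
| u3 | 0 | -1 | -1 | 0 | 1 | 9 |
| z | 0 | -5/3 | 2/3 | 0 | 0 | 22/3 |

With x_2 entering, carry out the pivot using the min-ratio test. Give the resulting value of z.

91/9

Ratio test on column x_2 — row 1: (11/3)/(2/3) = 11/2; row 2: 5/3 = 5/3; row 3: entry -1 ≤ 0. Minimum is 5/3 at row 2 (u2 leaves); pivot element 3.
Pivot on row 2; the z-row RHS becomes 22/3 − (-5/3)·(5/3) = 91/9.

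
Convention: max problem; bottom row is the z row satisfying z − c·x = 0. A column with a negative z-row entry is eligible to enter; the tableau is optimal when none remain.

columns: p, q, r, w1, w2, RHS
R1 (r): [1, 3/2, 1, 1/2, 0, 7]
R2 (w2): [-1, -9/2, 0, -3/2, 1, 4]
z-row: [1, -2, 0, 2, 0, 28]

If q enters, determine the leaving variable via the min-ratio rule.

Column q entries and ratios — r: 7/(3/2) = 14/3; w2: -9/2 ≤ 0, skip.
Smallest ratio is 14/3 in the row of r, so r leaves.

r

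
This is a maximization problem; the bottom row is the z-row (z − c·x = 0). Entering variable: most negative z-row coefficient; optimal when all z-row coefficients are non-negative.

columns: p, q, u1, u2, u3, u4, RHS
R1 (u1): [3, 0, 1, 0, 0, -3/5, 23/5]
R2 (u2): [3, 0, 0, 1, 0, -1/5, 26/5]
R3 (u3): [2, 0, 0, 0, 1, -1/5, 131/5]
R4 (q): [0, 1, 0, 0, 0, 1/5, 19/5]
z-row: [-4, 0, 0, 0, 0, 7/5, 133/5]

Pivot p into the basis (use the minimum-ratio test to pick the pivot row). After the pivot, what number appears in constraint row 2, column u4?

2/5

Ratio test on column p — row 1: (23/5)/3 = 23/15; row 2: (26/5)/3 = 26/15; row 3: (131/5)/2 = 131/10; row 4: entry 0 ≤ 0. Minimum is 23/15 at row 1 (u1 leaves); pivot element 3.
Divide row 1 by 3; eliminate column p from the other rows.
Row 2 update in column u4: -1/5 − 3·(-1/5) = 2/5.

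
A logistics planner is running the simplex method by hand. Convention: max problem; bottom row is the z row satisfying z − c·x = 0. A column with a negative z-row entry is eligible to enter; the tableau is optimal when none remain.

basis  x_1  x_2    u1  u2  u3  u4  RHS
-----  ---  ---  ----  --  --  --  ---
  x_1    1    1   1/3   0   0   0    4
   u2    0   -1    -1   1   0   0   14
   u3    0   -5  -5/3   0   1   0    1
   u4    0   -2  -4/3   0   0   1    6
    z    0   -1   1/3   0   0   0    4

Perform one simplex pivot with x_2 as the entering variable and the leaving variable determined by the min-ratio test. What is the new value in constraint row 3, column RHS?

Ratio test on column x_2 — row 1: 4/1 = 4; row 2: entry -1 ≤ 0; row 3: entry -5 ≤ 0; row 4: entry -2 ≤ 0. Minimum is 4 at row 1 (x_1 leaves); pivot element 1.
Divide row 1 by 1; eliminate column x_2 from the other rows.
Row 3 update in column RHS: 1 − (-5)·4 = 21.

21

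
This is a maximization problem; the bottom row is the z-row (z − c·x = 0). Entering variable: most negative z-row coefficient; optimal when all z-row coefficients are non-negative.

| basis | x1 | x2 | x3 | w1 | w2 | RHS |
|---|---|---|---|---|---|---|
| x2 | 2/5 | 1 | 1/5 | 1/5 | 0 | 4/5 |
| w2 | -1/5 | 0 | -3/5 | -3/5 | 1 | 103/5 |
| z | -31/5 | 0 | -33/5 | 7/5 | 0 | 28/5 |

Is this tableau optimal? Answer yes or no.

no

The z-row has a negative entry -33/5 in column x3, so it is not optimal.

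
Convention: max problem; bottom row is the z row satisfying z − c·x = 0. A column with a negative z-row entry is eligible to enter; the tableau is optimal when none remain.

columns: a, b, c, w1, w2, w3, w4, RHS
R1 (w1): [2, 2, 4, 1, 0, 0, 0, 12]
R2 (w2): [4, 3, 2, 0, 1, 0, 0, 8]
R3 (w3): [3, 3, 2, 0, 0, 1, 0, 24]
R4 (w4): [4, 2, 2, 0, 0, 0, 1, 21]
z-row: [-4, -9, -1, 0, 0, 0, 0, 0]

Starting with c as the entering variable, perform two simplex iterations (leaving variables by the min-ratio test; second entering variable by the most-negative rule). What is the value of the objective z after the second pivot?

Ratio test on column c — row 1: 12/4 = 3; row 2: 8/2 = 4; row 3: 24/2 = 12; row 4: 21/2 = 21/2. Minimum is 3 at row 1 (w1 leaves); pivot element 4.
Pivot on row 1; the z-row RHS becomes 0 − (-1)·3 = 3.
Next entering variable (most negative z-row entry -17/2): b.
Ratio test on column b — row 1: 3/(1/2) = 6; row 2: 2/2 = 1; row 3: 18/2 = 9; row 4: 15/1 = 15. Minimum is 1 at row 2 (w2 leaves); pivot element 2.
After the second pivot the z-row RHS is 3 − (-17/2)·1 = 23/2.

23/2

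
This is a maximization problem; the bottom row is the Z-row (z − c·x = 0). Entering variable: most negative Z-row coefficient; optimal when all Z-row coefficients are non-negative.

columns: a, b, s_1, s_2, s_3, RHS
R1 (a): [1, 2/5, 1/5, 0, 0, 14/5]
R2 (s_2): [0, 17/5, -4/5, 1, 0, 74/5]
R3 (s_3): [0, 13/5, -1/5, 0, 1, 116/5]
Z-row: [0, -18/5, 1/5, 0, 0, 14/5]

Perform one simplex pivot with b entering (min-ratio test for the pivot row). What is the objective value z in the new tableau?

Ratio test on column b — row 1: (14/5)/(2/5) = 7; row 2: (74/5)/(17/5) = 74/17; row 3: (116/5)/(13/5) = 116/13. Minimum is 74/17 at row 2 (s_2 leaves); pivot element 17/5.
Pivot on row 2; the Z-row RHS becomes 14/5 − (-18/5)·(74/17) = 314/17.

314/17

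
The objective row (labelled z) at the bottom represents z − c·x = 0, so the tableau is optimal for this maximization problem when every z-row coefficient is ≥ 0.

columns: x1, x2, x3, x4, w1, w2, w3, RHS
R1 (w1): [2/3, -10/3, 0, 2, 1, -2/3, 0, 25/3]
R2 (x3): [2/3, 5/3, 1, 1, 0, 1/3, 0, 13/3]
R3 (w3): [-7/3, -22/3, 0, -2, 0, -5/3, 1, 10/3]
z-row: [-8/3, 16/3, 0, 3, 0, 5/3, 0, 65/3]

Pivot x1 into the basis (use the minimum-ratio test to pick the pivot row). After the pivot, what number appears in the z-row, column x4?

7

Ratio test on column x1 — row 1: (25/3)/(2/3) = 25/2; row 2: (13/3)/(2/3) = 13/2; row 3: entry -7/3 ≤ 0. Minimum is 13/2 at row 2 (x3 leaves); pivot element 2/3.
Divide row 2 by 2/3; eliminate column x1 from the other rows.
z-row update in column x4: 3 − (-8/3)·(3/2) = 7.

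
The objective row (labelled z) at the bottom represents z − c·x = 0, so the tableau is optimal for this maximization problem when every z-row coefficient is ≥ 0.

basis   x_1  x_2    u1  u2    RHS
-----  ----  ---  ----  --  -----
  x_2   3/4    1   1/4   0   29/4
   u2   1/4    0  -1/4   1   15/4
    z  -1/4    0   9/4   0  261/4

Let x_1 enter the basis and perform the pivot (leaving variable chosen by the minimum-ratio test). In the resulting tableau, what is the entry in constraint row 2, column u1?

-1/3

Ratio test on column x_1 — row 1: (29/4)/(3/4) = 29/3; row 2: (15/4)/(1/4) = 15. Minimum is 29/3 at row 1 (x_2 leaves); pivot element 3/4.
Divide row 1 by 3/4; eliminate column x_1 from the other rows.
Row 2 update in column u1: -1/4 − (1/4)·(1/3) = -1/3.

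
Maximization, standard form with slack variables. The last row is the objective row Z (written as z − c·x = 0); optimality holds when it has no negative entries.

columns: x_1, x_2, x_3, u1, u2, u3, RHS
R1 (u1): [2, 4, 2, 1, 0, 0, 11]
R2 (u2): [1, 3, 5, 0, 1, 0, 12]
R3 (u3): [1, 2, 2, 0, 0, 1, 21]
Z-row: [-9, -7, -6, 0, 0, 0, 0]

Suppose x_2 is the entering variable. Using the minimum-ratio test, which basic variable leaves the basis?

u1

Column x_2 entries and ratios — u1: 11/4 = 11/4; u2: 12/3 = 4; u3: 21/2 = 21/2.
Smallest ratio is 11/4 in the row of u1, so u1 leaves.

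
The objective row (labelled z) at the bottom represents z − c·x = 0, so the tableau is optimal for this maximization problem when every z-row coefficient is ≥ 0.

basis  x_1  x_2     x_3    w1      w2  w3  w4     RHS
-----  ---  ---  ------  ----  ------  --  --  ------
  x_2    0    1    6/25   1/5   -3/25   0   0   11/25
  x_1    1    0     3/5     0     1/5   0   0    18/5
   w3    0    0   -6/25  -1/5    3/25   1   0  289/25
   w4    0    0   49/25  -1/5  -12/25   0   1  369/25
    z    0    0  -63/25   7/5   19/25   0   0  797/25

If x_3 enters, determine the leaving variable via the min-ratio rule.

x_2

Column x_3 entries and ratios — x_2: (11/25)/(6/25) = 11/6; x_1: (18/5)/(3/5) = 6; w3: -6/25 ≤ 0, skip; w4: (369/25)/(49/25) = 369/49.
Smallest ratio is 11/6 in the row of x_2, so x_2 leaves.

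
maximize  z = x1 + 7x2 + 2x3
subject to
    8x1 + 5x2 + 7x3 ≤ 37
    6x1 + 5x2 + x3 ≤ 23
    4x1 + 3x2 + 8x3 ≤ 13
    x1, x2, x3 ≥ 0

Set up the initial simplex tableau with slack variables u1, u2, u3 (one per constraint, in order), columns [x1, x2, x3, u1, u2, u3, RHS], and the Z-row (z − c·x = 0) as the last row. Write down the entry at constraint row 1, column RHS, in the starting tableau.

The RHS of constraint 1 is b_1 = 37.

37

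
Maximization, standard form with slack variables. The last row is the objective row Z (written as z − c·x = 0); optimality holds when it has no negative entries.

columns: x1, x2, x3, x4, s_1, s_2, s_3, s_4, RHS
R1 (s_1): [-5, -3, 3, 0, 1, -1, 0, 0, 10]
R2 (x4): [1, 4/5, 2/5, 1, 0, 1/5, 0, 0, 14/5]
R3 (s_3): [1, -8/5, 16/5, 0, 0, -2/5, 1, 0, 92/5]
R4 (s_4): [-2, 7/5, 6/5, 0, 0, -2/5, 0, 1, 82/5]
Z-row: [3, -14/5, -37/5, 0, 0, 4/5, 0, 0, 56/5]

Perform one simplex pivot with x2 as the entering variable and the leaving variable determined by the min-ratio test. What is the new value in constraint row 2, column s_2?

Ratio test on column x2 — row 1: entry -3 ≤ 0; row 2: (14/5)/(4/5) = 7/2; row 3: entry -8/5 ≤ 0; row 4: (82/5)/(7/5) = 82/7. Minimum is 7/2 at row 2 (x4 leaves); pivot element 4/5.
Divide row 2 by 4/5; eliminate column x2 from the other rows.
In the new row 2, the s_2 entry is the old entry divided by the pivot: (1/5)/(4/5) = 1/4.

1/4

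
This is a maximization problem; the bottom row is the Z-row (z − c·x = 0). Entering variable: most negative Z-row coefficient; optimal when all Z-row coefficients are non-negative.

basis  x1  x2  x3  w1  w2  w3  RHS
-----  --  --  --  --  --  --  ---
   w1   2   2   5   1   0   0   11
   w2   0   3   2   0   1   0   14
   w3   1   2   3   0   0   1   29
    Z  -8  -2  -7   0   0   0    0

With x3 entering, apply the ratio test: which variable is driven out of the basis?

Column x3 entries and ratios — w1: 11/5 = 11/5; w2: 14/2 = 7; w3: 29/3 = 29/3.
Smallest ratio is 11/5 in the row of w1, so w1 leaves.

w1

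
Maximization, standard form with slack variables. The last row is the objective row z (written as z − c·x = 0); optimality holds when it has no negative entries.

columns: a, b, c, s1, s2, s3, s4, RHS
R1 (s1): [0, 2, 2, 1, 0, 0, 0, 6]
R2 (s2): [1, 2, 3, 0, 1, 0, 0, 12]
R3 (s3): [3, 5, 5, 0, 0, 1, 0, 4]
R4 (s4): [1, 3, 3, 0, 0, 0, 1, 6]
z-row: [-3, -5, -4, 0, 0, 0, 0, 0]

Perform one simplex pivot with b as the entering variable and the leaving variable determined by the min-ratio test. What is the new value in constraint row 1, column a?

Ratio test on column b — row 1: 6/2 = 3; row 2: 12/2 = 6; row 3: 4/5 = 4/5; row 4: 6/3 = 2. Minimum is 4/5 at row 3 (s3 leaves); pivot element 5.
Divide row 3 by 5; eliminate column b from the other rows.
Row 1 update in column a: 0 − 2·(3/5) = -6/5.

-6/5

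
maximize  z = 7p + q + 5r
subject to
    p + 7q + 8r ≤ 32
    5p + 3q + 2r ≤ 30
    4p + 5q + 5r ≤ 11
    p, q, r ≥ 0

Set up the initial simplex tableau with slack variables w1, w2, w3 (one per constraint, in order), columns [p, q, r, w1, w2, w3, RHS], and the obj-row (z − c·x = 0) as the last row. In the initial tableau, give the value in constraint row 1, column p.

1

Constraint 1 has coefficient 1 on p.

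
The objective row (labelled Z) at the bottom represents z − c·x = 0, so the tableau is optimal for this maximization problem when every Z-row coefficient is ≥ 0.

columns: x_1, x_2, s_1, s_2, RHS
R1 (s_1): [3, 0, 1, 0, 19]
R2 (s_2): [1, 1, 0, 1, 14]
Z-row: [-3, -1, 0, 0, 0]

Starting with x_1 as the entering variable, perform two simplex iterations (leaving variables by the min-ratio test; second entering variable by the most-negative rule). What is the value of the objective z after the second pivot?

80/3

Ratio test on column x_1 — row 1: 19/3 = 19/3; row 2: 14/1 = 14. Minimum is 19/3 at row 1 (s_1 leaves); pivot element 3.
Pivot on row 1; the Z-row RHS becomes 0 − (-3)·(19/3) = 19.
Next entering variable (most negative Z-row entry -1): x_2.
Ratio test on column x_2 — row 1: entry 0 ≤ 0; row 2: (23/3)/1 = 23/3. Minimum is 23/3 at row 2 (s_2 leaves); pivot element 1.
After the second pivot the Z-row RHS is 19 − (-1)·(23/3) = 80/3.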